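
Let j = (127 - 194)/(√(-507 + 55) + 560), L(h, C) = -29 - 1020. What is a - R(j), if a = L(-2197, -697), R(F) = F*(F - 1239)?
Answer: -29515572990107/24657164676 + 6518856589*I*√113/12328582338 ≈ -1197.0 + 5.6208*I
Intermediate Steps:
L(h, C) = -1049
j = -67/(560 + 2*I*√113) (j = -67/(√(-452) + 560) = -67/(2*I*√113 + 560) = -67/(560 + 2*I*√113) ≈ -0.11947 + 0.0045357*I)
R(F) = F*(-1239 + F)
a = -1049
a - R(j) = -1049 - (-9380/78513 + 67*I*√113/157026)*(-1239 + (-9380/78513 + 67*I*√113/157026)) = -1049 - (-9380/78513 + 67*I*√113/157026)*(-97286987/78513 + 67*I*√113/157026) = -1049 - (-97286987/78513 + 67*I*√113/157026)*(-9380/78513 + 67*I*√113/157026)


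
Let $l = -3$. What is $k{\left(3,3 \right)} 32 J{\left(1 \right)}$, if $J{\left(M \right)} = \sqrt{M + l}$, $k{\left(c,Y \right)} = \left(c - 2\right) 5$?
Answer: $160 i \sqrt{2} \approx 226.27 i$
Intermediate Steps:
$k{\left(c,Y \right)} = -10 + 5 c$ ($k{\left(c,Y \right)} = \left(-2 + c\right) 5 = -10 + 5 c$)
$J{\left(M \right)} = \sqrt{-3 + M}$ ($J{\left(M \right)} = \sqrt{M - 3} = \sqrt{-3 + M}$)
$k{\left(3,3 \right)} 32 J{\left(1 \right)} = \left(-10 + 5 \cdot 3\right) 32 \sqrt{-3 + 1} = \left(-10 + 15\right) 32 \sqrt{-2} = 5 \cdot 32 i \sqrt{2} = 160 i \sqrt{2}$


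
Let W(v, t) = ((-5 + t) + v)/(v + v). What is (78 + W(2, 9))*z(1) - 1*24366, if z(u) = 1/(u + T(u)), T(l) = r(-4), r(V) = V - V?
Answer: -48573/2 ≈ -24287.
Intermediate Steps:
r(V) = 0
W(v, t) = (-5 + t + v)/(2*v) (W(v, t) = (-5 + t + v)/((2*v)) = (-5 + t + v)*(1/(2*v)) = (-5 + t + v)/(2*v))
T(l) = 0
z(u) = 1/u (z(u) = 1/(u + 0) = 1/u)
(78 + W(2, 9))*z(1) - 1*24366 = (78 + (1/2)*(-5 + 9 + 2)/2)/1 - 1*24366 = (78 + (1/2)*(1/2)*6)*1 - 24366 = (78 + 3/2)*1 - 24366 = (159/2)*1 - 24366 = 159/2 - 24366 = -48573/2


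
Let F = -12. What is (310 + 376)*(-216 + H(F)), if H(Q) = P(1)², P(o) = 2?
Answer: -145432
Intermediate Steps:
H(Q) = 4 (H(Q) = 2² = 4)
(310 + 376)*(-216 + H(F)) = (310 + 376)*(-216 + 4) = 686*(-212) = -145432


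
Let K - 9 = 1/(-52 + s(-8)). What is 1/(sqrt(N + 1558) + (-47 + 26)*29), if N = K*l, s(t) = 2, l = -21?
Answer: -30450/18475579 - 5*sqrt(136942)/18475579 ≈ -0.0017483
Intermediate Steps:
K = 449/50 (K = 9 + 1/(-52 + 2) = 9 + 1/(-50) = 9 - 1/50 = 449/50 ≈ 8.9800)
N = -9429/50 (N = (449/50)*(-21) = -9429/50 ≈ -188.58)
1/(sqrt(N + 1558) + (-47 + 26)*29) = 1/(sqrt(-9429/50 + 1558) + (-47 + 26)*29) = 1/(sqrt(68471/50) - 21*29) = 1/(sqrt(136942)/10 - 609) = 1/(-609 + sqrt(136942)/10)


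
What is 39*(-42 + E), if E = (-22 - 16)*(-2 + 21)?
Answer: -29796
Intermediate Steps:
E = -722 (E = -38*19 = -722)
39*(-42 + E) = 39*(-42 - 722) = 39*(-764) = -29796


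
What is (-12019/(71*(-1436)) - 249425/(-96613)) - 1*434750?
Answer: -389307316077823/895479548 ≈ -4.3475e+5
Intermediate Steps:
(-12019/(71*(-1436)) - 249425/(-96613)) - 1*434750 = (-12019/(-101956) - 249425*(-1/96613)) - 434750 = (-12019*(-1/101956) + 22675/8783) - 434750 = (12019/101956 + 22675/8783) - 434750 = 2417415177/895479548 - 434750 = -389307316077823/895479548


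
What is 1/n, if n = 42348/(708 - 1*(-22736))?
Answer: 5861/10587 ≈ 0.55360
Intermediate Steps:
n = 10587/5861 (n = 42348/(708 + 22736) = 42348/23444 = 42348*(1/23444) = 10587/5861 ≈ 1.8063)
1/n = 1/(10587/5861) = 5861/10587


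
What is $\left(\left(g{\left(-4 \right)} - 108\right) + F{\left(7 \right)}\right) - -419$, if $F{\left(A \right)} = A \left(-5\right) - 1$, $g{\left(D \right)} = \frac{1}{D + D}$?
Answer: $\frac{2199}{8} \approx 274.88$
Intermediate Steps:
$g{\left(D \right)} = \frac{1}{2 D}$
$F{\left(A \right)} = -1 - 5 A$ ($F{\left(A \right)} = - 5 A - 1 = -1 - 5 A$)
$\left(\left(g{\left(-4 \right)} - 108\right) + F{\left(7 \right)}\right) - -419 = \left(\left(\frac{1}{2 \left(-4\right)} - 108\right) - 36\right) - -419 = \left(\left(\frac{1}{2} \left(- \frac{1}{4}\right) - 108\right) - 36\right) + 419 = \left(\left(- \frac{1}{8} - 108\right) - 36\right) + 419 = \left(- \frac{865}{8} - 36\right) + 419 = - \frac{1153}{8} + 419 = \frac{2199}{8}$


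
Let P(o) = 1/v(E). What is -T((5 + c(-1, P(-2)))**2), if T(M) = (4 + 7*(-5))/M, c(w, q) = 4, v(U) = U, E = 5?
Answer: 31/81 ≈ 0.38272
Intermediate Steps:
P(o) = 1/5
T(M) = -31/M (T(M) = (4 - 35)/M = -31/M)
-T((5 + c(-1, P(-2)))**2) = -(-31)/((5 + 4)**2) = -(-31)/(9**2) = -(-31)/81 = -1*(-31/81) = 31/81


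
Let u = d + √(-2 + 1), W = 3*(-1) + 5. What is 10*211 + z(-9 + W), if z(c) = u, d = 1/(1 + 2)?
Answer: 6331/3 + I ≈ 2110.3 + 1.0*I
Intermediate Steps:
d = ⅓ (d = 1/3 = ⅓ ≈ 0.33333)
W = 2 (W = -3 + 5 = 2)
u = ⅓ + I (u = ⅓ + √(-2 + 1) = ⅓ + √(-1) = ⅓ + I ≈ 0.33333 + 1.0*I)
z(c) = ⅓ + I
10*211 + z(-9 + W) = 10*211 + (⅓ + I) = 2110 + (⅓ + I) = 6331/3 + I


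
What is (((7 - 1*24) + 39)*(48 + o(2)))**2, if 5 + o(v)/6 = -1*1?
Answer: 69696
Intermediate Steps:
o(v) = -36 (o(v) = -30 + 6*(-1*1) = -30 + 6*(-1) = -30 - 6 = -36)
(((7 - 1*24) + 39)*(48 + o(2)))**2 = (((7 - 1*24) + 39)*(48 - 36))**2 = (((7 - 24) + 39)*12)**2 = ((-17 + 39)*12)**2 = (22*12)**2 = 264**2 = 69696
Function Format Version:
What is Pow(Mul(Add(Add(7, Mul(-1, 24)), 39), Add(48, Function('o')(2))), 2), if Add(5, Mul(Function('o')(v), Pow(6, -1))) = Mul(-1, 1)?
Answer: 69696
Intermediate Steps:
Function('o')(v) = -36 (Function('o')(v) = Add(-30, Mul(6, Mul(-1, 1))) = Add(-30, Mul(6, -1)) = Add(-30, -6) = -36)
Pow(Mul(Add(Add(7, Mul(-1, 24)), 39), Add(48, Function('o')(2))), 2) = Pow(Mul(Add(Add(7, Mul(-1, 24)), 39), Add(48, -36)), 2) = Pow(Mul(Add(Add(7, -24), 39), 12), 2) = Pow(Mul(Add(-17, 39), 12), 2) = Pow(Mul(22, 12), 2) = Pow(264, 2) = 69696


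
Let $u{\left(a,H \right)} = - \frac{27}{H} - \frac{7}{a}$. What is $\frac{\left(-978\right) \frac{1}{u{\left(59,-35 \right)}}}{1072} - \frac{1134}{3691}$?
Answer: $- \frac{4546463187}{2666850848} \approx -1.7048$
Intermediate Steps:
$\frac{\left(-978\right) \frac{1}{u{\left(59,-35 \right)}}}{1072} - \frac{1134}{3691} = \frac{\left(-978\right) \frac{1}{- \frac{27}{-35} - \frac{7}{59}}}{1072} - \frac{1134}{3691} = - \frac{978}{\left(-27\right) \left(- \frac{1}{35}\right) - \frac{7}{59}} \cdot \frac{1}{1072} - \frac{1134}{3691} = - \frac{978}{\frac{27}{35} - \frac{7}{59}} \cdot \frac{1}{1072} - \frac{1134}{3691} = - \frac{978}{\frac{1348}{2065}} \cdot \frac{1}{1072} - \frac{1134}{3691} = \left(-978\right) \frac{2065}{1348} \cdot \frac{1}{1072} - \frac{1134}{3691} = \left(- \frac{1009785}{674}\right) \frac{1}{1072} - \frac{1134}{3691} = - \frac{1009785}{722528} - \frac{1134}{3691} = - \frac{4546463187}{2666850848}$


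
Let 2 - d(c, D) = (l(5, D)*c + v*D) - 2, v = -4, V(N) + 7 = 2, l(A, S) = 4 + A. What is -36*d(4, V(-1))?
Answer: 1872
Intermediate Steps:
V(N) = -5 (V(N) = -7 + 2 = -5)
d(c, D) = 4 - 9*c + 4*D (d(c, D) = 2 - (((4 + 5)*c - 4*D) - 2) = 2 - ((9*c - 4*D) - 2) = 2 - ((-4*D + 9*c) - 2) = 2 - (-2 - 4*D + 9*c) = 2 + (2 - 9*c + 4*D) = 4 - 9*c + 4*D)
-36*d(4, V(-1)) = -36*(4 - 9*4 + 4*(-5)) = -36*(4 - 36 - 20) = -36*(-52) = 1872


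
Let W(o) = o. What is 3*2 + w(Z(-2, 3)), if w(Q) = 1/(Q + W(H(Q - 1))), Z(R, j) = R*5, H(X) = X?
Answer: 125/21 ≈ 5.9524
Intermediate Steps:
Z(R, j) = 5*R
w(Q) = 1/(-1 + 2*Q) (w(Q) = 1/(Q + (Q - 1)) = 1/(Q + (-1 + Q)) = 1/(-1 + 2*Q))
3*2 + w(Z(-2, 3)) = 3*2 + 1/(-1 + 2*(5*(-2))) = 6 + 1/(-1 + 2*(-10)) = 6 + 1/(-1 - 20) = 6 + 1/(-21) = 6 - 1/21 = 125/21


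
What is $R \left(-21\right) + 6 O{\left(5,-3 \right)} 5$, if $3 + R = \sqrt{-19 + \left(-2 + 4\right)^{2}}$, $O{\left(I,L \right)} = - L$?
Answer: $153 - 21 i \sqrt{15} \approx 153.0 - 81.333 i$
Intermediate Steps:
$R = -3 + i \sqrt{15}$ ($R = -3 + \sqrt{-19 + \left(-2 + 4\right)^{2}} = -3 + \sqrt{-19 + 2^{2}} = -3 + \sqrt{-19 + 4} = -3 + \sqrt{-15} = -3 + i \sqrt{15} \approx -3.0 + 3.873 i$)
$R \left(-21\right) + 6 O{\left(5,-3 \right)} 5 = \left(-3 + i \sqrt{15}\right) \left(-21\right) + 6 \left(\left(-1\right) \left(-3\right)\right) 5 = \left(63 - 21 i \sqrt{15}\right) + 6 \cdot 3 \cdot 5 = \left(63 - 21 i \sqrt{15}\right) + 18 \cdot 5 = \left(63 - 21 i \sqrt{15}\right) + 90 = 153 - 21 i \sqrt{15}$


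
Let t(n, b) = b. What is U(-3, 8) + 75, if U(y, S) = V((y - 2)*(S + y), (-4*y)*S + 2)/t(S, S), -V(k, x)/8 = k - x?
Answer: 198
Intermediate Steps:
V(k, x) = -8*k + 8*x (V(k, x) = -8*(k - x) = -8*k + 8*x)
U(y, S) = (16 - 32*S*y - 8*(-2 + y)*(S + y))/S (U(y, S) = (-8*(y - 2)*(S + y) + 8*((-4*y)*S + 2))/S = (-8*(-2 + y)*(S + y) + 8*(-4*S*y + 2))/S = (-8*(-2 + y)*(S + y) + 8*(2 - 4*S*y))/S = (-8*(-2 + y)*(S + y) + (16 - 32*S*y))/S = (16 - 32*S*y - 8*(-2 + y)*(S + y))/S)
U(-3, 8) + 75 = 8*(2 - 1*(-3)² + 2*8 + 2*(-3) - 5*8*(-3))/8 + 75 = 8*(⅛)*(2 - 1*9 + 16 - 6 + 120) + 75 = 8*(⅛)*(2 - 9 + 16 - 6 + 120) + 75 = 8*(⅛)*123 + 75 = 123 + 75 = 198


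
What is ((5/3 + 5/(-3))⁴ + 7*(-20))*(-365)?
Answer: 51100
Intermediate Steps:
((5/3 + 5/(-3))⁴ + 7*(-20))*(-365) = ((5*(⅓) + 5*(-⅓))⁴ - 140)*(-365) = ((5/3 - 5/3)⁴ - 140)*(-365) = (0⁴ - 140)*(-365) = (0 - 140)*(-365) = -140*(-365) = 51100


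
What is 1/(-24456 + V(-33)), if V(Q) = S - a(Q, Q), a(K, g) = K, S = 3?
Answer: -1/24420 ≈ -4.0950e-5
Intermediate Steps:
V(Q) = 3 - Q
1/(-24456 + V(-33)) = 1/(-24456 + (3 - 1*(-33))) = 1/(-24456 + (3 + 33)) = 1/(-24456 + 36) = 1/(-24420) = -1/24420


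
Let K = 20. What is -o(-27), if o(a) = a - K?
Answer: 47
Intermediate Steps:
o(a) = -20 + a (o(a) = a - 1*20 = a - 20 = -20 + a)
-o(-27) = -(-20 - 27) = -1*(-47) = 47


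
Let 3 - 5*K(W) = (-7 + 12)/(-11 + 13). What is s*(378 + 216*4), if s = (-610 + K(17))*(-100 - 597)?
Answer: 2639872863/5 ≈ 5.2797e+8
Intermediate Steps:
K(W) = ⅒ (K(W) = ⅗ - (-7 + 12)/(5*(-11 + 13)) = ⅗ - 1/2 = ⅗ - ⅕*5/2 = ⅗ - ½ = ⅒)
s = 4251003/10 (s = (-610 + ⅒)*(-100 - 597) = -6099/10*(-697) = 4251003/10 ≈ 4.2510e+5)
s*(378 + 216*4) = 4251003*(378 + 216*4)/10 = 4251003*(378 + 864)/10 = (4251003/10)*1242 = 2639872863/5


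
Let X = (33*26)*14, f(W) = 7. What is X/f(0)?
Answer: 1716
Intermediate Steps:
X = 12012 (X = 858*14 = 12012)
X/f(0) = 12012/7 = (⅐)*12012 = 1716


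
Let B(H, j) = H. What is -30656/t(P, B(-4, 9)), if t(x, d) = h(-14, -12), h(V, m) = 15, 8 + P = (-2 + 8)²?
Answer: -30656/15 ≈ -2043.7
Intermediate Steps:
P = 28 (P = -8 + (-2 + 8)² = -8 + 6² = -8 + 36 = 28)
t(x, d) = 15
-30656/t(P, B(-4, 9)) = -30656/15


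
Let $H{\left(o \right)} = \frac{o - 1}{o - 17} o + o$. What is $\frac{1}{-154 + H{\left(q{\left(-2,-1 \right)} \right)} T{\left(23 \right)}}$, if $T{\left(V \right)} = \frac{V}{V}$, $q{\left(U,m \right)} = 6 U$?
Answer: $- \frac{29}{4970} \approx -0.005835$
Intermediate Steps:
$T{\left(V \right)} = 1$
$H{\left(o \right)} = o + \frac{o \left(-1 + o\right)}{-17 + o}$ ($H{\left(o \right)} = \frac{-1 + o}{-17 + o} o + o = \frac{o \left(-1 + o\right)}{-17 + o} + o = o + \frac{o \left(-1 + o\right)}{-17 + o}$)
$\frac{1}{-154 + H{\left(q{\left(-2,-1 \right)} \right)} T{\left(23 \right)}} = \frac{1}{-154 + \frac{2 \cdot 6 \left(-2\right) \left(-9 + 6 \left(-2\right)\right)}{-17 + 6 \left(-2\right)} 1} = \frac{1}{-154 + 2 \left(-12\right) \frac{1}{-17 - 12} \left(-9 - 12\right) 1} = \frac{1}{-154 + 2 \left(-12\right) \frac{1}{-29} \left(-21\right) 1} = \frac{1}{-154 + 2 \left(-12\right) \left(- \frac{1}{29}\right) \left(-21\right) 1} = \frac{1}{-154 - \frac{504}{29}} = \frac{1}{- \frac{4970}{29}} = - \frac{29}{4970}$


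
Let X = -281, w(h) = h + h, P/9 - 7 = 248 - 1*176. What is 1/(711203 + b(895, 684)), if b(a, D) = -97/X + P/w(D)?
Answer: 42712/30376939479 ≈ 1.4061e-6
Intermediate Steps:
P = 711 (P = 63 + 9*(248 - 1*176) = 63 + 9*(248 - 176) = 63 + 9*72 = 63 + 648 = 711)
w(h) = 2*h
b(a, D) = 97/281 + 711/(2*D) (b(a, D) = -97/(-281) + 711/((2*D)) = -97*(-1/281) + 711*(1/(2*D)) = 97/281 + 711/(2*D))
1/(711203 + b(895, 684)) = 1/(711203 + (1/562)*(199791 + 194*684)/684) = 1/(711203 + (1/562)*(1/684)*(199791 + 132696)) = 1/(711203 + (1/562)*(1/684)*332487) = 1/(711203 + 36943/42712) = 1/(30376939479/42712) = 42712/30376939479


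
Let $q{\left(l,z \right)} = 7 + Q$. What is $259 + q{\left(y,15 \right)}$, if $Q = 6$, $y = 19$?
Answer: $272$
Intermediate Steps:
$q{\left(l,z \right)} = 13$ ($q{\left(l,z \right)} = 7 + 6 = 13$)
$259 + q{\left(y,15 \right)} = 259 + 13 = 272$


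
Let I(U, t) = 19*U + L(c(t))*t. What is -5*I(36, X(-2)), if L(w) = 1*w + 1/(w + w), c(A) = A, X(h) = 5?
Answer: -7095/2 ≈ -3547.5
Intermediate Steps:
L(w) = w + 1/(2*w)
I(U, t) = 19*U + t*(t + 1/(2*t)) (I(U, t) = 19*U + (t + 1/(2*t))*t = 19*U + t*(t + 1/(2*t)))
-5*I(36, X(-2)) = -5*(½ + 5² + 19*36) = -5*(½ + 25 + 684) = -5*1419/2 = -7095/2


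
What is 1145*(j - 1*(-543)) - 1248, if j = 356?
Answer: 1028107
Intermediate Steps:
1145*(j - 1*(-543)) - 1248 = 1145*(356 - 1*(-543)) - 1248 = 1145*(356 + 543) - 1248 = 1145*899 - 1248 = 1029355 - 1248 = 1028107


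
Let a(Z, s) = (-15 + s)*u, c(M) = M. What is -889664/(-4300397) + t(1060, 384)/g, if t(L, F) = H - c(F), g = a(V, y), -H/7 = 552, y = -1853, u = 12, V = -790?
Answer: 1592116445/4016570798 ≈ 0.39639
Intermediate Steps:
H = -3864 (H = -7*552 = -3864)
a(Z, s) = -180 + 12*s (a(Z, s) = (-15 + s)*12 = -180 + 12*s)
g = -22416 (g = -180 + 12*(-1853) = -180 - 22236 = -22416)
t(L, F) = -3864 - F
-889664/(-4300397) + t(1060, 384)/g = -889664/(-4300397) + (-3864 - 1*384)/(-22416) = -889664*(-1/4300397) + (-3864 - 384)*(-1/22416) = 889664/4300397 - 4248*(-1/22416) = 889664/4300397 + 177/934 = 1592116445/4016570798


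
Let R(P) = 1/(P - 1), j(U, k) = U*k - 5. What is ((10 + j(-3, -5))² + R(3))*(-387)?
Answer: -309987/2 ≈ -1.5499e+5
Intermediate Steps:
j(U, k) = -5 + U*k
R(P) = 1/(-1 + P)
((10 + j(-3, -5))² + R(3))*(-387) = ((10 + (-5 - 3*(-5)))² + 1/(-1 + 3))*(-387) = ((10 + (-5 + 15))² + 1/2)*(-387) = ((10 + 10)² + ½)*(-387) = (20² + ½)*(-387) = (400 + ½)*(-387) = (801/2)*(-387) = -309987/2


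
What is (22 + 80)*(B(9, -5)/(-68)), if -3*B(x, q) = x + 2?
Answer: 11/2 ≈ 5.5000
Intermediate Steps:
B(x, q) = -⅔ - x/3 (B(x, q) = -(x + 2)/3 = -(2 + x)/3 = -⅔ - x/3)
(22 + 80)*(B(9, -5)/(-68)) = (22 + 80)*((-⅔ - ⅓*9)/(-68)) = 102*((-⅔ - 3)*(-1/68)) = 102*(-11/3*(-1/68)) = 102*(11/204) = 11/2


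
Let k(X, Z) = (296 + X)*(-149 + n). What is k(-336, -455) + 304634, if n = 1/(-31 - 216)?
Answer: 76716758/247 ≈ 3.1059e+5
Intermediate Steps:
n = -1/247 (n = 1/(-247) = -1/247 ≈ -0.0040486)
k(X, Z) = -10893984/247 - 36804*X/247 (k(X, Z) = (296 + X)*(-149 - 1/247) = (296 + X)*(-36804/247) = -10893984/247 - 36804*X/247)
k(-336, -455) + 304634 = (-10893984/247 - 36804/247*(-336)) + 304634 = (-10893984/247 + 12366144/247) + 304634 = 1472160/247 + 304634 = 76716758/247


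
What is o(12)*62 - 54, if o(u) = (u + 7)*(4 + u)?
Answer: 18794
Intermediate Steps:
o(u) = (4 + u)*(7 + u) (o(u) = (7 + u)*(4 + u) = (4 + u)*(7 + u))
o(12)*62 - 54 = (28 + 12² + 11*12)*62 - 54 = (28 + 144 + 132)*62 - 54 = 304*62 - 54 = 18848 - 54 = 18794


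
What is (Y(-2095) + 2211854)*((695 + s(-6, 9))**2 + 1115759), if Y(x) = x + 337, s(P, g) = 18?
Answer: 3589478796288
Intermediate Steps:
Y(x) = 337 + x
(Y(-2095) + 2211854)*((695 + s(-6, 9))**2 + 1115759) = ((337 - 2095) + 2211854)*((695 + 18)**2 + 1115759) = (-1758 + 2211854)*(713**2 + 1115759) = 2210096*(508369 + 1115759) = 2210096*1624128 = 3589478796288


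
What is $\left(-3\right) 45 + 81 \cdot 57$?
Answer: $4482$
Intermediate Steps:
$\left(-3\right) 45 + 81 \cdot 57 = -135 + 4617 = 4482$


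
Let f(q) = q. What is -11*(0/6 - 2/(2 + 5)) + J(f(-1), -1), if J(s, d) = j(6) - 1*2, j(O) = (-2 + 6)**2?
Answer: 120/7 ≈ 17.143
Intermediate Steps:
j(O) = 16 (j(O) = 4**2 = 16)
J(s, d) = 14 (J(s, d) = 16 - 1*2 = 16 - 2 = 14)
-11*(0/6 - 2/(2 + 5)) + J(f(-1), -1) = -11*(0/6 - 2/(2 + 5)) + 14 = -11*(0*(1/6) - 2/7) + 14 = -11*(0 - 2*1/7) + 14 = -11*(0 - 2/7) + 14 = -11*(-2/7) + 14 = 22/7 + 14 = 120/7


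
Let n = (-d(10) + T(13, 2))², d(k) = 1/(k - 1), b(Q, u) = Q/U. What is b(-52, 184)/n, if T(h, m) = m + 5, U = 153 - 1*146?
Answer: -1053/6727 ≈ -0.15653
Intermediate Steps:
U = 7 (U = 153 - 146 = 7)
b(Q, u) = Q/7
d(k) = 1/(-1 + k)
T(h, m) = 5 + m
n = 3844/81 (n = (-1/(-1 + 10) + (5 + 2))² = (-1/9 + 7)² = (-1*⅑ + 7)² = (-⅑ + 7)² = (62/9)² = 3844/81 ≈ 47.457)
b(-52, 184)/n = ((⅐)*(-52))/(3844/81) = -52/7*81/3844 = -1053/6727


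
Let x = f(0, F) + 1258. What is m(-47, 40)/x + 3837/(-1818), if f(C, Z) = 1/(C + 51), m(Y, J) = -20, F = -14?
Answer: -82677481/38880354 ≈ -2.1265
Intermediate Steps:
f(C, Z) = 1/(51 + C)
x = 64159/51 (x = 1/(51 + 0) + 1258 = 1/51 + 1258 = 64159/51 ≈ 1258.0)
m(-47, 40)/x + 3837/(-1818) = -20/64159/51 + 3837/(-1818) = -20*51/64159 + 3837*(-1/1818) = -1020/64159 - 1279/606 = -82677481/38880354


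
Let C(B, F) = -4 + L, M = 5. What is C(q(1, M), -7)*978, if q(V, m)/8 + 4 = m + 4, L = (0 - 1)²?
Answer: -2934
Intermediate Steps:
L = 1 (L = (-1)² = 1)
q(V, m) = 8*m (q(V, m) = -32 + 8*(m + 4) = -32 + 8*(4 + m) = -32 + (32 + 8*m) = 8*m)
C(B, F) = -3 (C(B, F) = -4 + 1 = -3)
C(q(1, M), -7)*978 = -3*978 = -2934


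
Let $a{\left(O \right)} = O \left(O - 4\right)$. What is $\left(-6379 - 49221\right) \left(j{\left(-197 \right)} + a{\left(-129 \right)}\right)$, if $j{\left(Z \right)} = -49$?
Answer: $-951204800$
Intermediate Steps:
$a{\left(O \right)} = O \left(-4 + O\right)$
$\left(-6379 - 49221\right) \left(j{\left(-197 \right)} + a{\left(-129 \right)}\right) = \left(-6379 - 49221\right) \left(-49 - 129 \left(-4 - 129\right)\right) = - 55600 \left(-49 - -17157\right) = - 55600 \left(-49 + 17157\right) = \left(-55600\right) 17108 = -951204800$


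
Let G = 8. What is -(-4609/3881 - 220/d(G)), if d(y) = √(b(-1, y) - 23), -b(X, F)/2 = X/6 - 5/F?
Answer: 4609/3881 - 440*I*√771/257 ≈ 1.1876 - 47.539*I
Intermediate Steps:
b(X, F) = 10/F - X/3 (b(X, F) = -2*(X/6 - 5/F) = -2*(-5/F + X/6) = 10/F - X/3)
d(y) = √(-68/3 + 10/y) (d(y) = √((10/y - ⅓*(-1)) - 23) = √((10/y + ⅓) - 23) = √((⅓ + 10/y) - 23) = √(-68/3 + 10/y))
-(-4609/3881 - 220/d(G)) = -(-4609/3881 - 220*3/√(-204 + 90/8)) = -(-4609*1/3881 - 220*3/√(-204 + 90*(⅛))) = -(-4609/3881 - 220*3/√(-204 + 45/4)) = -(-4609/3881 - 220*(-2*I*√771/257)) = -(-4609/3881 - (-440)*I*√771/257) = -(-4609/3881 + 440*I*√771/257) = 4609/3881 - 440*I*√771/257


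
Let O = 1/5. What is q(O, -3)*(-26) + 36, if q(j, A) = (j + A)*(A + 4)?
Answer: 544/5 ≈ 108.80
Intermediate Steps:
O = ⅕ ≈ 0.20000
q(j, A) = (4 + A)*(A + j) (q(j, A) = (A + j)*(4 + A) = (4 + A)*(A + j))
q(O, -3)*(-26) + 36 = ((-3)² + 4*(-3) + 4*(⅕) - 3*⅕)*(-26) + 36 = (9 - 12 + ⅘ - ⅗)*(-26) + 36 = -14/5*(-26) + 36 = 364/5 + 36 = 544/5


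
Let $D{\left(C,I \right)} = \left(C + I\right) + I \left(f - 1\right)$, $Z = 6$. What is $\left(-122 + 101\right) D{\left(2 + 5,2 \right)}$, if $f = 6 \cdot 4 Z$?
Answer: $-6195$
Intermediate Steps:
$f = 144$ ($f = 6 \cdot 4 \cdot 6 = 24 \cdot 6 = 144$)
$D{\left(C,I \right)} = C + 144 I$ ($D{\left(C,I \right)} = \left(C + I\right) + I \left(144 - 1\right) = \left(C + I\right) + I 143 = \left(C + I\right) + 143 I = C + 144 I$)
$\left(-122 + 101\right) D{\left(2 + 5,2 \right)} = \left(-122 + 101\right) \left(\left(2 + 5\right) + 144 \cdot 2\right) = - 21 \left(7 + 288\right) = \left(-21\right) 295 = -6195$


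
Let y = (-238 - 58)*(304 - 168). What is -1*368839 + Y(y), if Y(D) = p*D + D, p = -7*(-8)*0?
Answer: -409095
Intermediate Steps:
p = 0 (p = 56*0 = 0)
y = -40256 (y = -296*136 = -40256)
Y(D) = D (Y(D) = 0*D + D = 0 + D = D)
-1*368839 + Y(y) = -1*368839 - 40256 = -368839 - 40256 = -409095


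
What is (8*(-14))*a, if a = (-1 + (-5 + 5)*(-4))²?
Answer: -112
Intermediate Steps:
a = 1 (a = (-1 + 0*(-4))² = (-1 + 0)² = (-1)² = 1)
(8*(-14))*a = (8*(-14))*1 = -112*1 = -112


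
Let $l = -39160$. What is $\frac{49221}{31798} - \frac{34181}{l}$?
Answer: $\frac{1507190899}{622604840} \approx 2.4208$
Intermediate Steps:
$\frac{49221}{31798} - \frac{34181}{l} = \frac{49221}{31798} - \frac{34181}{-39160} = 49221 \cdot \frac{1}{31798} - - \frac{34181}{39160} = \frac{49221}{31798} + \frac{34181}{39160} = \frac{1507190899}{622604840}$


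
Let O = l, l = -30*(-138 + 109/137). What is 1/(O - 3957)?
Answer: 137/21801 ≈ 0.0062841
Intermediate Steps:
l = 563910/137 (l = -30*(-138 + 109*(1/137)) = -30*(-138 + 109/137) = -30*(-18797/137) = 563910/137 ≈ 4116.1)
O = 563910/137 ≈ 4116.1
1/(O - 3957) = 1/(563910/137 - 3957) = 1/(21801/137) = 137/21801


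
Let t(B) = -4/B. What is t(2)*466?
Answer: -932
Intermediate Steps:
t(2)*466 = -4/2*466 = -4*1/2*466 = -2*466 = -932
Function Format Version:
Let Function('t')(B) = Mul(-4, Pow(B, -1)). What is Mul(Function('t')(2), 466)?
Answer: -932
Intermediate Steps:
Mul(Function('t')(2), 466) = Mul(Mul(-4, Pow(2, -1)), 466) = Mul(Mul(-4, Rational(1, 2)), 466) = Mul(-2, 466) = -932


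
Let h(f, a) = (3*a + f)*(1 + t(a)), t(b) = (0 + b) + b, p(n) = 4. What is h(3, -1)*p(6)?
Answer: 0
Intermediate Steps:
t(b) = 2*b (t(b) = b + b = 2*b)
h(f, a) = (1 + 2*a)*(f + 3*a) (h(f, a) = (3*a + f)*(1 + 2*a) = (f + 3*a)*(1 + 2*a) = (1 + 2*a)*(f + 3*a))
h(3, -1)*p(6) = (3 + 3*(-1) + 6*(-1)² + 2*(-1)*3)*4 = (3 - 3 + 6*1 - 6)*4 = (3 - 3 + 6 - 6)*4 = 0*4 = 0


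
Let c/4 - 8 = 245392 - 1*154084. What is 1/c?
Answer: 1/365264 ≈ 2.7377e-6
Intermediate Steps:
c = 365264 (c = 32 + 4*(245392 - 1*154084) = 32 + 4*(245392 - 154084) = 32 + 4*91308 = 32 + 365232 = 365264)
1/c = 1/365264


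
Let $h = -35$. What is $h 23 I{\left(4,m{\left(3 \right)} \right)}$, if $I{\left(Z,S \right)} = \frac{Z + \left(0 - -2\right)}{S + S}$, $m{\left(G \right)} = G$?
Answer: $-805$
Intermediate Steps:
$I{\left(Z,S \right)} = \frac{2 + Z}{2 S}$ ($I{\left(Z,S \right)} = \frac{Z + \left(0 + 2\right)}{2 S} = \left(Z + 2\right) \frac{1}{2 S} = \left(2 + Z\right) \frac{1}{2 S} = \frac{2 + Z}{2 S}$)
$h 23 I{\left(4,m{\left(3 \right)} \right)} = \left(-35\right) 23 \frac{2 + 4}{2 \cdot 3} = - 805 \cdot \frac{1}{2} \cdot \frac{1}{3} \cdot 6 = \left(-805\right) 1 = -805$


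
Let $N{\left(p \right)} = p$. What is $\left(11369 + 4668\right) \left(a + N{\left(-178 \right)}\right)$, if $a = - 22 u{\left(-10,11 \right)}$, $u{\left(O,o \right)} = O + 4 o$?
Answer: $-14850262$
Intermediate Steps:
$a = -748$ ($a = - 22 \left(-10 + 4 \cdot 11\right) = - 22 \left(-10 + 44\right) = \left(-22\right) 34 = -748$)
$\left(11369 + 4668\right) \left(a + N{\left(-178 \right)}\right) = \left(11369 + 4668\right) \left(-748 - 178\right) = 16037 \left(-926\right) = -14850262$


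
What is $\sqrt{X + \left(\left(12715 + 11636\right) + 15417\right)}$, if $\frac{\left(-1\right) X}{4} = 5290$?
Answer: $4 \sqrt{1163} \approx 136.41$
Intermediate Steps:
$X = -21160$ ($X = \left(-4\right) 5290 = -21160$)
$\sqrt{X + \left(\left(12715 + 11636\right) + 15417\right)} = \sqrt{-21160 + \left(\left(12715 + 11636\right) + 15417\right)} = \sqrt{-21160 + \left(24351 + 15417\right)} = \sqrt{-21160 + 39768} = \sqrt{18608} = 4 \sqrt{1163}$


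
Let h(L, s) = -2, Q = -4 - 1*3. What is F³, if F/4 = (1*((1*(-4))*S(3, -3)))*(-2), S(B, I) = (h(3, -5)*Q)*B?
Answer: 2427715584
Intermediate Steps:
Q = -7 (Q = -4 - 3 = -7)
S(B, I) = 14*B (S(B, I) = (-2*(-7))*B = 14*B)
F = 1344 (F = 4*((1*((1*(-4))*(14*3)))*(-2)) = 4*((1*(-4*42))*(-2)) = 4*((1*(-168))*(-2)) = 4*(-168*(-2)) = 4*336 = 1344)
F³ = 1344³ = 2427715584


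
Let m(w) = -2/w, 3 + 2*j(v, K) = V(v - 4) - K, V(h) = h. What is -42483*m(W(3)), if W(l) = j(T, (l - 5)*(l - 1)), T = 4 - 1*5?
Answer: -42483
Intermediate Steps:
T = -1 (T = 4 - 5 = -1)
j(v, K) = -7/2 + v/2 - K/2 (j(v, K) = -3/2 + ((v - 4) - K)/2 = -3/2 + ((-4 + v) - K)/2 = -3/2 + (-4 + v - K)/2 = -3/2 + (-2 + v/2 - K/2) = -7/2 + v/2 - K/2)
W(l) = -4 - (-1 + l)*(-5 + l)/2 (W(l) = -7/2 + (1/2)*(-1) - (l - 5)*(l - 1)/2 = -7/2 - 1/2 - (-5 + l)*(-1 + l)/2 = -7/2 - 1/2 - (-1 + l)*(-5 + l)/2 = -4 - (-1 + l)*(-5 + l)/2)
-42483*m(W(3)) = -(-84966)/(-13/2 + 3*3 - 1/2*3**2) = -(-84966)/(-13/2 + 9 - 1/2*9) = -(-84966)/(-13/2 + 9 - 9/2) = -(-84966)/(-2) = -(-84966)*(-1)/2 = -42483*1 = -42483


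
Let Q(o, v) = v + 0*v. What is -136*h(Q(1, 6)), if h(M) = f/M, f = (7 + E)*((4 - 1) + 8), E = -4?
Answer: -748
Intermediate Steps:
Q(o, v) = v (Q(o, v) = v + 0 = v)
f = 33 (f = (7 - 4)*((4 - 1) + 8) = 3*(3 + 8) = 3*11 = 33)
h(M) = 33/M
-136*h(Q(1, 6)) = -4488/6 = -136*11/2 = -748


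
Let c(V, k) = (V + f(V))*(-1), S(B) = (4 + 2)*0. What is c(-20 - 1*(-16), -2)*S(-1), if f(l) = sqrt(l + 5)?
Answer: 0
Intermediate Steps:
f(l) = sqrt(5 + l)
S(B) = 0 (S(B) = 6*0 = 0)
c(V, k) = -V - sqrt(5 + V) (c(V, k) = (V + sqrt(5 + V))*(-1) = -V - sqrt(5 + V))
c(-20 - 1*(-16), -2)*S(-1) = (-(-20 - 1*(-16)) - sqrt(5 + (-20 - 1*(-16))))*0 = (-(-20 + 16) - sqrt(5 + (-20 + 16)))*0 = (-1*(-4) - sqrt(5 - 4))*0 = (4 - sqrt(1))*0 = (4 - 1*1)*0 = (4 - 1)*0 = 3*0 = 0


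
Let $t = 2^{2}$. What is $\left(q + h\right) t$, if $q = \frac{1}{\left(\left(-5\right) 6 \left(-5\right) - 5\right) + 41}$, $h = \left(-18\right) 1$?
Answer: $- \frac{6694}{93} \approx -71.979$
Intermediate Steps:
$t = 4$
$h = -18$
$q = \frac{1}{186}$ ($q = \frac{1}{\left(\left(-30\right) \left(-5\right) - 5\right) + 41} = \frac{1}{\left(150 - 5\right) + 41} = \frac{1}{145 + 41} = \frac{1}{186} \approx 0.0053763$)
$\left(q + h\right) t = \left(\frac{1}{186} - 18\right) 4 = \left(- \frac{3347}{186}\right) 4 = - \frac{6694}{93}$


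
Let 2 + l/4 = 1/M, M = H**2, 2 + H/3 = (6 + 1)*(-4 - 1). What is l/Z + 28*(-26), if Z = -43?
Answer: -385598020/529803 ≈ -727.81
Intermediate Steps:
H = -111 (H = -6 + 3*((6 + 1)*(-4 - 1)) = -6 + 3*(7*(-5)) = -6 + 3*(-35) = -6 - 105 = -111)
M = 12321 (M = (-111)**2 = 12321)
l = -98564/12321 (l = -8 + 4/12321 = -98564/12321 ≈ -7.9997)
l/Z + 28*(-26) = -98564/12321/(-43) + 28*(-26) = -98564/12321*(-1/43) - 728 = 98564/529803 - 728 = -385598020/529803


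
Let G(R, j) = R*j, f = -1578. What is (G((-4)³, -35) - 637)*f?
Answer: -2529534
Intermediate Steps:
(G((-4)³, -35) - 637)*f = ((-4)³*(-35) - 637)*(-1578) = (-64*(-35) - 637)*(-1578) = (2240 - 637)*(-1578) = 1603*(-1578) = -2529534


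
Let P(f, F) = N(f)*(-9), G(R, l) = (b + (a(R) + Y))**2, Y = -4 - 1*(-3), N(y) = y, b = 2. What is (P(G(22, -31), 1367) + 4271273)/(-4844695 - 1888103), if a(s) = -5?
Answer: -4271129/6732798 ≈ -0.63438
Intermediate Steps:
Y = -1 (Y = -4 + 3 = -1)
G(R, l) = 16 (G(R, l) = (2 + (-5 - 1))**2 = (2 - 6)**2 = (-4)**2 = 16)
P(f, F) = -9*f (P(f, F) = f*(-9) = -9*f)
(P(G(22, -31), 1367) + 4271273)/(-4844695 - 1888103) = (-9*16 + 4271273)/(-4844695 - 1888103) = (-144 + 4271273)/(-6732798) = 4271129*(-1/6732798) = -4271129/6732798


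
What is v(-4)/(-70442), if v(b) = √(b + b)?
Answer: -I*√2/35221 ≈ -4.0153e-5*I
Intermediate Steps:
v(b) = √2*√b (v(b) = √(2*b) = √2*√b)
v(-4)/(-70442) = (√2*√(-4))/(-70442) = (√2*(2*I))*(-1/70442) = (2*I*√2)*(-1/70442) = -I*√2/35221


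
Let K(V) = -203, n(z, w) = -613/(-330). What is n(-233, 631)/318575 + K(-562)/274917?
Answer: -7057605043/9633985160250 ≈ -0.00073257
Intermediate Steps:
n(z, w) = 613/330 (n(z, w) = -613*(-1/330) = 613/330)
n(-233, 631)/318575 + K(-562)/274917 = (613/330)/318575 - 203/274917 = (613/330)*(1/318575) - 203*1/274917 = 613/105129750 - 203/274917 = -7057605043/9633985160250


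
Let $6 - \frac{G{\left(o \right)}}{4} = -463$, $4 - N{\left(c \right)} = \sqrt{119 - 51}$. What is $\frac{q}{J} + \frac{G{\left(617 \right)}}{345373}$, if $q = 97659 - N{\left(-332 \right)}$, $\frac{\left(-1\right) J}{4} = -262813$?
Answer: $\frac{5099935581}{51867722428} + \frac{\sqrt{17}}{525626} \approx 0.098334$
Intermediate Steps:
$N{\left(c \right)} = 4 - 2 \sqrt{17}$ ($N{\left(c \right)} = 4 - \sqrt{119 - 51} = 4 - \sqrt{68} = 4 - 2 \sqrt{17}$)
$G{\left(o \right)} = 1876$ ($G{\left(o \right)} = 24 - -1852 = 24 + 1852 = 1876$)
$J = 1051252$ ($J = \left(-4\right) \left(-262813\right) = 1051252$)
$q = 97655 + 2 \sqrt{17}$ ($q = 97659 - \left(4 - 2 \sqrt{17}\right) = 97655 + 2 \sqrt{17} \approx 97663.0$)
$\frac{q}{J} + \frac{G{\left(617 \right)}}{345373} = \frac{97655 + 2 \sqrt{17}}{1051252} + \frac{1876}{345373} = \left(97655 + 2 \sqrt{17}\right) \frac{1}{1051252} + 1876 \cdot \frac{1}{345373} = \left(\frac{97655}{1051252} + \frac{\sqrt{17}}{525626}\right) + \frac{268}{49339} = \frac{5099935581}{51867722428} + \frac{\sqrt{17}}{525626}$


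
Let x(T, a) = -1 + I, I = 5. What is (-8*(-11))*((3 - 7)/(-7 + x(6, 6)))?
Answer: 352/3 ≈ 117.33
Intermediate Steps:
x(T, a) = 4 (x(T, a) = -1 + 5 = 4)
(-8*(-11))*((3 - 7)/(-7 + x(6, 6))) = (-8*(-11))*((3 - 7)/(-7 + 4)) = 88*(-4/(-3)) = 88*(-4*(-1/3)) = 88*(4/3) = 352/3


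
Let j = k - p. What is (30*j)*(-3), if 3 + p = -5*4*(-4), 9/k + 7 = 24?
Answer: 117000/17 ≈ 6882.4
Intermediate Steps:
k = 9/17 (k = 9/(-7 + 24) = 9/17 ≈ 0.52941)
p = 77 (p = -3 - 5*4*(-4) = -3 - 20*(-4) = -3 + 80 = 77)
j = -1300/17 (j = 9/17 - 1*77 = 9/17 - 77 = -1300/17 ≈ -76.471)
(30*j)*(-3) = (30*(-1300/17))*(-3) = -39000/17*(-3) = 117000/17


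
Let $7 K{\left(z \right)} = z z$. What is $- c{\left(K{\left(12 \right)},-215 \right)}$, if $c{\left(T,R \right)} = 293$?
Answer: $-293$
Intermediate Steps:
$K{\left(z \right)} = \frac{z^{2}}{7}$ ($K{\left(z \right)} = \frac{z z}{7} = \frac{z^{2}}{7}$)
$- c{\left(K{\left(12 \right)},-215 \right)} = \left(-1\right) 293 = -293$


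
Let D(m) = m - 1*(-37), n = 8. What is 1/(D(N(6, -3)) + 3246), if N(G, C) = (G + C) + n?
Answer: 1/3294 ≈ 0.00030358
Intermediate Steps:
N(G, C) = 8 + C + G (N(G, C) = (G + C) + 8 = (C + G) + 8 = 8 + C + G)
D(m) = 37 + m (D(m) = m + 37 = 37 + m)
1/(D(N(6, -3)) + 3246) = 1/((37 + (8 - 3 + 6)) + 3246) = 1/((37 + 11) + 3246) = 1/(48 + 3246) = 1/3294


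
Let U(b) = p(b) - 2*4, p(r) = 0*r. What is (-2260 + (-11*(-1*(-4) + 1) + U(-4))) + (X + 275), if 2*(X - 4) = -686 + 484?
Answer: -2145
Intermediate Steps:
p(r) = 0
X = -97 (X = 4 + (-686 + 484)/2 = 4 + (1/2)*(-202) = 4 - 101 = -97)
U(b) = -8 (U(b) = 0 - 2*4 = 0 - 8 = -8)
(-2260 + (-11*(-1*(-4) + 1) + U(-4))) + (X + 275) = (-2260 + (-11*(-1*(-4) + 1) - 8)) + (-97 + 275) = (-2260 + (-11*(4 + 1) - 8)) + 178 = (-2260 + (-11*5 - 8)) + 178 = (-2260 + (-55 - 8)) + 178 = (-2260 - 63) + 178 = -2323 + 178 = -2145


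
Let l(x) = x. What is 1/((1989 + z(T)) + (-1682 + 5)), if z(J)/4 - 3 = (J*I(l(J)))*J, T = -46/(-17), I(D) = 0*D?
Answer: 1/324 ≈ 0.0030864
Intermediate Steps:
I(D) = 0
T = 46/17 (T = -46*(-1/17) = 46/17 ≈ 2.7059)
z(J) = 12 (z(J) = 12 + 4*((J*0)*J) = 12 + 4*(0*J) = 12 + 4*0 = 12 + 0 = 12)
1/((1989 + z(T)) + (-1682 + 5)) = 1/((1989 + 12) + (-1682 + 5)) = 1/(2001 - 1677) = 1/324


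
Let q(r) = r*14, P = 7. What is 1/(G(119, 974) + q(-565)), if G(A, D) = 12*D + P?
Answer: 1/3785 ≈ 0.00026420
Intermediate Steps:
q(r) = 14*r
G(A, D) = 7 + 12*D (G(A, D) = 12*D + 7 = 7 + 12*D)
1/(G(119, 974) + q(-565)) = 1/((7 + 12*974) + 14*(-565)) = 1/((7 + 11688) - 7910) = 1/(11695 - 7910) = 1/3785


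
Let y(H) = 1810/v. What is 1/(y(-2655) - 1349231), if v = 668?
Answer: -334/450642249 ≈ -7.4116e-7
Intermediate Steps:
y(H) = 905/334 (y(H) = 1810/668 = 1810*(1/668) = 905/334)
1/(y(-2655) - 1349231) = 1/(905/334 - 1349231) = 1/(-450642249/334) = -334/450642249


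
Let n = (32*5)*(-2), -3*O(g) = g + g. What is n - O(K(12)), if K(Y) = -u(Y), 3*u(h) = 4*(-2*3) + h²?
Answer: -1040/3 ≈ -346.67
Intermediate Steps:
u(h) = -8 + h²/3 (u(h) = (4*(-2*3) + h²)/3 = (4*(-6) + h²)/3 = (-24 + h²)/3 = -8 + h²/3)
K(Y) = 8 - Y²/3 (K(Y) = -(-8 + Y²/3) = 8 - Y²/3)
O(g) = -2*g/3 (O(g) = -(g + g)/3 = -2*g/3)
n = -320 (n = 160*(-2) = -320)
n - O(K(12)) = -320 - (-2)*(8 - ⅓*12²)/3 = -320 - (-2)*(8 - ⅓*144)/3 = -320 - (-2)*(8 - 48)/3 = -320 - (-2)*(-40)/3 = -320 - 1*80/3 = -320 - 80/3 = -1040/3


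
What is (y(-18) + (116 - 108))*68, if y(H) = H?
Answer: -680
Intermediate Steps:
(y(-18) + (116 - 108))*68 = (-18 + (116 - 108))*68 = (-18 + 8)*68 = -10*68 = -680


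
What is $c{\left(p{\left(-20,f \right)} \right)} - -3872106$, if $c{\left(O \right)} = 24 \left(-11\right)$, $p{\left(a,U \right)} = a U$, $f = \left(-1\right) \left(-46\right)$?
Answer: $3871842$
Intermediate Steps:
$f = 46$
$p{\left(a,U \right)} = U a$
$c{\left(O \right)} = -264$
$c{\left(p{\left(-20,f \right)} \right)} - -3872106 = -264 - -3872106 = -264 + 3872106 = 3871842$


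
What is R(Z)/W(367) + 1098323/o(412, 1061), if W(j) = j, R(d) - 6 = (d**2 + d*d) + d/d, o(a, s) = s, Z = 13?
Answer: 403450586/389387 ≈ 1036.1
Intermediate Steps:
R(d) = 7 + 2*d**2 (R(d) = 6 + ((d**2 + d*d) + d/d) = 6 + ((d**2 + d**2) + 1) = 6 + (2*d**2 + 1) = 6 + (1 + 2*d**2) = 7 + 2*d**2)
R(Z)/W(367) + 1098323/o(412, 1061) = (7 + 2*13**2)/367 + 1098323/1061 = (7 + 2*169)*(1/367) + 1098323*(1/1061) = (7 + 338)*(1/367) + 1098323/1061 = 345*(1/367) + 1098323/1061 = 345/367 + 1098323/1061 = 403450586/389387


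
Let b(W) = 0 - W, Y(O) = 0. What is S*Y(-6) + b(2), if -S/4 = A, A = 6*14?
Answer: -2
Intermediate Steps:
b(W) = -W
A = 84
S = -336 (S = -4*84 = -336)
S*Y(-6) + b(2) = -336*0 - 1*2 = 0 - 2 = -2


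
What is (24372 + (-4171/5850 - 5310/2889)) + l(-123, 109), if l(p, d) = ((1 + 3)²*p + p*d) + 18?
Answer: 5641342453/625950 ≈ 9012.5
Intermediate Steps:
l(p, d) = 18 + 16*p + d*p (l(p, d) = (4²*p + d*p) + 18 = (16*p + d*p) + 18 = 18 + 16*p + d*p)
(24372 + (-4171/5850 - 5310/2889)) + l(-123, 109) = (24372 + (-4171/5850 - 5310/2889)) + (18 + 16*(-123) + 109*(-123)) = (24372 + (-4171*1/5850 - 5310*1/2889)) + (18 - 1968 - 13407) = (24372 + (-4171/5850 - 590/321)) - 15357 = (24372 - 1596797/625950) - 15357 = 15254056603/625950 - 15357 = 5641342453/625950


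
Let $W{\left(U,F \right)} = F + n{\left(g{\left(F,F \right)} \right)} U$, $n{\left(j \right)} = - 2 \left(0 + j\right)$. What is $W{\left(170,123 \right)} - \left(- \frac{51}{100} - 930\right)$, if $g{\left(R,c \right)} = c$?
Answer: $- \frac{4076649}{100} \approx -40767.0$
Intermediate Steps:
$n{\left(j \right)} = - 2 j$
$W{\left(U,F \right)} = F - 2 F U$ ($W{\left(U,F \right)} = F + - 2 F U = F - 2 F U$)
$W{\left(170,123 \right)} - \left(- \frac{51}{100} - 930\right) = 123 \left(1 - 340\right) - \left(- \frac{51}{100} - 930\right) = 123 \left(1 - 340\right) - \left(\left(-51\right) \frac{1}{100} - 930\right) = 123 \left(-339\right) - \left(- \frac{51}{100} - 930\right) = -41697 - - \frac{93051}{100} = -41697 + \frac{93051}{100} = - \frac{4076649}{100}$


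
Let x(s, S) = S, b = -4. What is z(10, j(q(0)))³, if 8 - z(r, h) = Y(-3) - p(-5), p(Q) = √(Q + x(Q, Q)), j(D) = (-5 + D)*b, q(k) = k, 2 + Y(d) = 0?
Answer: (10 + I*√10)³ ≈ 700.0 + 917.06*I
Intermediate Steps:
Y(d) = -2 (Y(d) = -2 + 0 = -2)
j(D) = 20 - 4*D (j(D) = (-5 + D)*(-4) = 20 - 4*D)
p(Q) = √2*√Q (p(Q) = √(Q + Q) = √(2*Q) = √2*√Q)
z(r, h) = 10 + I*√10 (z(r, h) = 8 - (-2 - √2*√(-5)) = 8 - (-2 - √2*I*√5) = 8 - (-2 - I*√10) = 8 + (2 + I*√10) = 10 + I*√10)
z(10, j(q(0)))³ = (10 + I*√10)³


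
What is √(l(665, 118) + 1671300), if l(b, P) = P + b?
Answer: 9*√20643 ≈ 1293.1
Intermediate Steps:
√(l(665, 118) + 1671300) = √((118 + 665) + 1671300) = √(783 + 1671300) = √1672083 = 9*√20643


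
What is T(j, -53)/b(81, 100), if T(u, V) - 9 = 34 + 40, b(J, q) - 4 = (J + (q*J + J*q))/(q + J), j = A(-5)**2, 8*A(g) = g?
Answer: 15023/17005 ≈ 0.88345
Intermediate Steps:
A(g) = g/8
j = 25/64 (j = ((1/8)*(-5))**2 = (-5/8)**2 = 25/64 ≈ 0.39063)
b(J, q) = 4 + (J + 2*J*q)/(J + q) (b(J, q) = 4 + (J + (q*J + J*q))/(q + J) = 4 + (J + (J*q + J*q))/(J + q) = 4 + (J + 2*J*q)/(J + q))
T(u, V) = 83 (T(u, V) = 9 + (34 + 40) = 9 + 74 = 83)
T(j, -53)/b(81, 100) = 83/(((4*100 + 5*81 + 2*81*100)/(81 + 100))) = 83/(((400 + 405 + 16200)/181)) = 83/(((1/181)*17005)) = 83/(17005/181) = 83*(181/17005) = 15023/17005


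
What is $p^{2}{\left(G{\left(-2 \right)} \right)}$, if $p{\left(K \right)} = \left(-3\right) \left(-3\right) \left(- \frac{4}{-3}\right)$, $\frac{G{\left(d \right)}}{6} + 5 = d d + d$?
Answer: $144$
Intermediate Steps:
$G{\left(d \right)} = -30 + 6 d + 6 d^{2}$ ($G{\left(d \right)} = -30 + 6 \left(d d + d\right) = -30 + 6 \left(d^{2} + d\right) = -30 + 6 \left(d + d^{2}\right) = -30 + \left(6 d + 6 d^{2}\right) = -30 + 6 d + 6 d^{2}$)
$p{\left(K \right)} = 12$ ($p{\left(K \right)} = 9 \left(\left(-4\right) \left(- \frac{1}{3}\right)\right) = 9 \cdot \frac{4}{3} = 12$)
$p^{2}{\left(G{\left(-2 \right)} \right)} = 12^{2} = 144$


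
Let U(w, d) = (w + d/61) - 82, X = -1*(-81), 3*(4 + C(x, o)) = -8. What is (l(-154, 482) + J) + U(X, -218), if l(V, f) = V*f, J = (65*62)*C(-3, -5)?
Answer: -18501161/183 ≈ -1.0110e+5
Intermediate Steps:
C(x, o) = -20/3 (C(x, o) = -4 + (⅓)*(-8) = -4 - 8/3 = -20/3)
X = 81
J = -80600/3 (J = (65*62)*(-20/3) = 4030*(-20/3) = -80600/3 ≈ -26867.)
U(w, d) = -82 + w + d/61 (U(w, d) = (w + d*(1/61)) - 82 = (w + d/61) - 82 = -82 + w + d/61)
(l(-154, 482) + J) + U(X, -218) = (-154*482 - 80600/3) + (-82 + 81 + (1/61)*(-218)) = (-74228 - 80600/3) + (-82 + 81 - 218/61) = -303284/3 - 279/61 = -18501161/183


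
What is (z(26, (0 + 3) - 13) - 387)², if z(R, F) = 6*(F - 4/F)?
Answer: 4941729/25 ≈ 1.9767e+5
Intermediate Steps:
z(R, F) = -24/F + 6*F
(z(26, (0 + 3) - 13) - 387)² = ((-24/((0 + 3) - 13) + 6*((0 + 3) - 13)) - 387)² = ((-24/(3 - 13) + 6*(3 - 13)) - 387)² = ((-24/(-10) + 6*(-10)) - 387)² = ((-24*(-⅒) - 60) - 387)² = ((12/5 - 60) - 387)² = (-288/5 - 387)² = (-2223/5)² = 4941729/25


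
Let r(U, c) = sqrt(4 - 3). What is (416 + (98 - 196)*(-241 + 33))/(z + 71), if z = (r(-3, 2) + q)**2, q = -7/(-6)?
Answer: 29952/109 ≈ 274.79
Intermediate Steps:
r(U, c) = 1 (r(U, c) = sqrt(1) = 1)
q = 7/6 (q = -7*(-1/6) = 7/6 ≈ 1.1667)
z = 169/36 (z = (1 + 7/6)**2 = (13/6)**2 = 169/36 ≈ 4.6944)
(416 + (98 - 196)*(-241 + 33))/(z + 71) = (416 + (98 - 196)*(-241 + 33))/(169/36 + 71) = (416 - 98*(-208))/(2725/36) = (416 + 20384)*(36/2725) = 20800*(36/2725) = 29952/109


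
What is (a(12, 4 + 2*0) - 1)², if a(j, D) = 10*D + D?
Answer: 1849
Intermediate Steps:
a(j, D) = 11*D
(a(12, 4 + 2*0) - 1)² = (11*(4 + 2*0) - 1)² = (11*(4 + 0) - 1)² = (11*4 - 1)² = (44 - 1)² = 43² = 1849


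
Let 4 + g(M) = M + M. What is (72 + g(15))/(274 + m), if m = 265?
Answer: 2/11 ≈ 0.18182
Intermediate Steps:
g(M) = -4 + 2*M (g(M) = -4 + (M + M) = -4 + 2*M)
(72 + g(15))/(274 + m) = (72 + (-4 + 2*15))/(274 + 265) = (72 + (-4 + 30))/539 = (72 + 26)*(1/539) = 98*(1/539) = 2/11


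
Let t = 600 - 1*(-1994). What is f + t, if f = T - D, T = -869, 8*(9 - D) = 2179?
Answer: 15907/8 ≈ 1988.4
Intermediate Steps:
t = 2594 (t = 600 + 1994 = 2594)
D = -2107/8 (D = 9 - 1/8*2179 = 9 - 2179/8 = -2107/8 ≈ -263.38)
f = -4845/8 (f = -869 - 1*(-2107/8) = -869 + 2107/8 = -4845/8 ≈ -605.63)
f + t = -4845/8 + 2594 = 15907/8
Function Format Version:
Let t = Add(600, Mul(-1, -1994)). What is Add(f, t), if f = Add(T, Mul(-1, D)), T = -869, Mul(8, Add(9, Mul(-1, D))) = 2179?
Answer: Rational(15907, 8) ≈ 1988.4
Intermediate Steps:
t = 2594 (t = Add(600, 1994) = 2594)
D = Rational(-2107, 8) (D = Add(9, Mul(Rational(-1, 8), 2179)) = Add(9, Rational(-2179, 8)) = Rational(-2107, 8) ≈ -263.38)
f = Rational(-4845, 8) (f = Add(-869, Mul(-1, Rational(-2107, 8))) = Add(-869, Rational(2107, 8)) = Rational(-4845, 8) ≈ -605.63)
Add(f, t) = Add(Rational(-4845, 8), 2594) = Rational(15907, 8)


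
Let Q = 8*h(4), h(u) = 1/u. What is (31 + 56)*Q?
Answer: 174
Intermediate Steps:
h(u) = 1/u
Q = 2 (Q = 8/4 = 8*(¼) = 2)
(31 + 56)*Q = (31 + 56)*2 = 87*2 = 174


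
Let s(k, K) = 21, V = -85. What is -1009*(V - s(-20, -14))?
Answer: 106954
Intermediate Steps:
-1009*(V - s(-20, -14)) = -1009*(-85 - 1*21) = -1009*(-85 - 21) = -1009*(-106) = 106954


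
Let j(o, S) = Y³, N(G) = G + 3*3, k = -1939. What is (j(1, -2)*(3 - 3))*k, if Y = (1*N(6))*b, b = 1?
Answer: 0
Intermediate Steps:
N(G) = 9 + G (N(G) = G + 9 = 9 + G)
Y = 15 (Y = (1*(9 + 6))*1 = (1*15)*1 = 15*1 = 15)
j(o, S) = 3375 (j(o, S) = 15³ = 3375)
(j(1, -2)*(3 - 3))*k = (3375*(3 - 3))*(-1939) = (3375*0)*(-1939) = 0*(-1939) = 0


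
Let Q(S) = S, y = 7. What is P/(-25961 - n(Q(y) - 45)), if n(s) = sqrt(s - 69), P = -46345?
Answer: 1203162545/673973628 - 46345*I*sqrt(107)/673973628 ≈ 1.7852 - 0.0007113*I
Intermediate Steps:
n(s) = sqrt(-69 + s)
P/(-25961 - n(Q(y) - 45)) = -46345/(-25961 - sqrt(-69 + (7 - 45))) = -46345/(-25961 - sqrt(-69 - 38)) = -46345/(-25961 - sqrt(-107)) = -46345/(-25961 - I*sqrt(107))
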